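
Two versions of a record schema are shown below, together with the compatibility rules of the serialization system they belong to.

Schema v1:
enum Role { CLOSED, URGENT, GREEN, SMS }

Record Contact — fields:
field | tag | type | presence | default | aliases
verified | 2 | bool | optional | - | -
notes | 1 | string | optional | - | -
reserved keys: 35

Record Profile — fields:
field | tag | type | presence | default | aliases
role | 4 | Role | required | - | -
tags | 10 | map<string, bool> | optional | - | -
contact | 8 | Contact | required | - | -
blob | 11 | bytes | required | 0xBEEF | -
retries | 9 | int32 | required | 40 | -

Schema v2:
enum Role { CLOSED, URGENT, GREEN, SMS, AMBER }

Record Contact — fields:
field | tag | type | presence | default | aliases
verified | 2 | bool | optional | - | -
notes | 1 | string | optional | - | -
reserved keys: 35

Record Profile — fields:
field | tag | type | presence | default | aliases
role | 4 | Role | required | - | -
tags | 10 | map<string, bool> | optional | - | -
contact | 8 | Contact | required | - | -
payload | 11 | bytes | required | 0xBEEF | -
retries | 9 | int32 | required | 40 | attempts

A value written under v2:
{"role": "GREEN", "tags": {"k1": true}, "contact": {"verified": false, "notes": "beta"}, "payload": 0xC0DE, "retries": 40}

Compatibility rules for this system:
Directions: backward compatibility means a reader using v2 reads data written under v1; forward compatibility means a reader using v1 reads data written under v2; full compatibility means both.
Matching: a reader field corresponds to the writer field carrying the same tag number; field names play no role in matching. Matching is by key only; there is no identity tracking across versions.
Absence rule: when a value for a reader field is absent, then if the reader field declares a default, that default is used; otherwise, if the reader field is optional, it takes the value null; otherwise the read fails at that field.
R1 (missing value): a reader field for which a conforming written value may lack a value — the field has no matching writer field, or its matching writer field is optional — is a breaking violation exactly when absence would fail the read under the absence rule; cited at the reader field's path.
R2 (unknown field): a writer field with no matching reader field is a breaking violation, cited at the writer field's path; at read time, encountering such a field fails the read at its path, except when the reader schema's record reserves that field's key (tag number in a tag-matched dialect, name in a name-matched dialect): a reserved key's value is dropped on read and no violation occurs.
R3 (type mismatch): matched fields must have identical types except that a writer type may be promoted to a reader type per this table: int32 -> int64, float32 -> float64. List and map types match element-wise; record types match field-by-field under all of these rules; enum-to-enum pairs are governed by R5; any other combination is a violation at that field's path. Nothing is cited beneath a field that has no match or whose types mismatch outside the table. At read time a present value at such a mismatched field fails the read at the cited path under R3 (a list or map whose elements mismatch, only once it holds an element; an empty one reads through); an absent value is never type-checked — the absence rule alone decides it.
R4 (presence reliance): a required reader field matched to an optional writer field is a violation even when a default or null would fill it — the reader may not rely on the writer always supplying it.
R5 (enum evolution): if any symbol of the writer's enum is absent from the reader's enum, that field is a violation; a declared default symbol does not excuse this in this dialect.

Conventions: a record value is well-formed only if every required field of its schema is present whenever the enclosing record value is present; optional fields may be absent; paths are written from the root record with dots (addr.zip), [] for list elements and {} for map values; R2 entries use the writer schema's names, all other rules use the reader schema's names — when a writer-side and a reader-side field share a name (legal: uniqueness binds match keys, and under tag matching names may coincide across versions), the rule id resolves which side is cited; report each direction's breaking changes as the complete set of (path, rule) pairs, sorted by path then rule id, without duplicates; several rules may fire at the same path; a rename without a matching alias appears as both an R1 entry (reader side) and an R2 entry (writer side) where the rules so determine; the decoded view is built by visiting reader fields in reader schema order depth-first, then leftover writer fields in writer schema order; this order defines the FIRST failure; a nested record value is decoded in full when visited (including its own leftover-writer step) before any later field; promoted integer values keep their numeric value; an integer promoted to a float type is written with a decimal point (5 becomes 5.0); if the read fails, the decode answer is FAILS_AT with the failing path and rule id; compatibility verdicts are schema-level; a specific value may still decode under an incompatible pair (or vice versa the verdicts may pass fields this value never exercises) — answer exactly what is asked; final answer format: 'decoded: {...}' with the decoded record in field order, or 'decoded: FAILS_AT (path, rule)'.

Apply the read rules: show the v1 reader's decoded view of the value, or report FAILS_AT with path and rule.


decoded: {"role": "GREEN", "tags": {"k1": true}, "contact": {"verified": false, "notes": "beta"}, "blob": 0xC0DE, "retries": 40}

arrows below run writer -> reader for Profile
decode (reader v1):
  role := "GREEN"
  tags := {"k1": true}
  contact.verified := false
  contact.notes := "beta"
  blob := 0xC0DE (from writer payload)
  retries := 40
  => decoded: {"role": "GREEN", "tags": {"k1": true}, "contact": {"verified": false, "notes": "beta"}, "blob": 0xC0DE, "retries": 40}
diffs on Profile not affecting the asked answer:
  enum Role (field role in record Profile): symbol AMBER added -> shifts the Profile verdicts, not this decode
  renamed field blob to payload in record Profile -> fires no rule on Profile under this dialect and leaves the result unchanged


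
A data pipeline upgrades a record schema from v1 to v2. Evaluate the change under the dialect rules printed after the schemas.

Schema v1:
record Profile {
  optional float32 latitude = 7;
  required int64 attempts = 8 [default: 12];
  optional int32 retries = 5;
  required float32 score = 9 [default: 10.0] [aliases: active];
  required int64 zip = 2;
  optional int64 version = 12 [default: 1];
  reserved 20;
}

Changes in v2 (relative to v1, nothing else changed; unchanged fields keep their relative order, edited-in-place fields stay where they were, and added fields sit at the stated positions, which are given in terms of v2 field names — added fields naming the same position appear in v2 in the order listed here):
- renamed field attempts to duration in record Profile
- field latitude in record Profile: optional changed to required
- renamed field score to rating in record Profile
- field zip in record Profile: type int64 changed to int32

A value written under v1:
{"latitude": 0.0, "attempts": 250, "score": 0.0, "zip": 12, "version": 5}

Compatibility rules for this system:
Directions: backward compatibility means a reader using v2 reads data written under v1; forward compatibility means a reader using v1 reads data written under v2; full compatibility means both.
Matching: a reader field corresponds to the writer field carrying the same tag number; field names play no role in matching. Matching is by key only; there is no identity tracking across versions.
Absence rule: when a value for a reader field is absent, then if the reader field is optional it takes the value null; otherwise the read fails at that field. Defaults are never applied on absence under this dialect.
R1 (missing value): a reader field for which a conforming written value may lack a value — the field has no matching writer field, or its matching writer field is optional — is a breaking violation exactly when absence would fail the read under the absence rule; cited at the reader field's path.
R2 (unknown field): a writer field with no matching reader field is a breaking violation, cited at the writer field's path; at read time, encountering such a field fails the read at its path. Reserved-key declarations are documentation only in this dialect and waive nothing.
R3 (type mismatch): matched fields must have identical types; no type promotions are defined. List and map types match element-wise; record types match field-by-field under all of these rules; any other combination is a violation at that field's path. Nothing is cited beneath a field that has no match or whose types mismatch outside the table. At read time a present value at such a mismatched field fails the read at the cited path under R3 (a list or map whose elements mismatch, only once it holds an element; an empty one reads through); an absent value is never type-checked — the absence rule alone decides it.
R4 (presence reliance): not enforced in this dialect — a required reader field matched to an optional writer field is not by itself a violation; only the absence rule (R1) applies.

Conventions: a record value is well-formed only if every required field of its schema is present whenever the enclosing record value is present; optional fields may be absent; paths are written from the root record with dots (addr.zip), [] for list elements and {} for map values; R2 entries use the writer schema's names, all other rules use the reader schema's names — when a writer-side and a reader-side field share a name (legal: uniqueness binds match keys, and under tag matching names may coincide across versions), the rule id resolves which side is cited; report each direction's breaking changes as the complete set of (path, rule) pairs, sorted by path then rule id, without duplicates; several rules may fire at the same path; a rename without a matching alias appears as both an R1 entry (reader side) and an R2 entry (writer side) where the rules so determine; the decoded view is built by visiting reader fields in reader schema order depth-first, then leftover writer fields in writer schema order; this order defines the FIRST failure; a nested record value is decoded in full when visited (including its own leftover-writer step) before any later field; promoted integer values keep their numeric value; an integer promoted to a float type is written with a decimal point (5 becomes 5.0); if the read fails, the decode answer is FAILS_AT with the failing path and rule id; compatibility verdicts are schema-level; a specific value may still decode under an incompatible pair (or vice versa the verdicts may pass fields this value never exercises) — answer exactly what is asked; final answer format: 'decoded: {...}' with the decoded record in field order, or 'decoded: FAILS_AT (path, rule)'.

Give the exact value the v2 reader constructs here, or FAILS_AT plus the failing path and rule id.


decoded: FAILS_AT (zip, R3)

each type pair in Profile: writer, then reader
decode (reader v2):
  latitude := 0.0
  duration := 250 (from writer attempts)
  retries := null (absent, optional -> null)
  rating := 0.0 (from writer score)
  read fails at zip under R3
  => FAILS_AT (zip, R3)
the rest of the Profile diff is inert for this question:
  renamed field attempts to duration in record Profile -> no rule fires on it and the decoded Profile view is identical with or without it
  field latitude in record Profile: optional changed to required -> schema-level compatibility only; this Profile value's decode is unchanged
  renamed field score to rating in record Profile -> no rule fires on it and the decoded Profile view is identical with or without it


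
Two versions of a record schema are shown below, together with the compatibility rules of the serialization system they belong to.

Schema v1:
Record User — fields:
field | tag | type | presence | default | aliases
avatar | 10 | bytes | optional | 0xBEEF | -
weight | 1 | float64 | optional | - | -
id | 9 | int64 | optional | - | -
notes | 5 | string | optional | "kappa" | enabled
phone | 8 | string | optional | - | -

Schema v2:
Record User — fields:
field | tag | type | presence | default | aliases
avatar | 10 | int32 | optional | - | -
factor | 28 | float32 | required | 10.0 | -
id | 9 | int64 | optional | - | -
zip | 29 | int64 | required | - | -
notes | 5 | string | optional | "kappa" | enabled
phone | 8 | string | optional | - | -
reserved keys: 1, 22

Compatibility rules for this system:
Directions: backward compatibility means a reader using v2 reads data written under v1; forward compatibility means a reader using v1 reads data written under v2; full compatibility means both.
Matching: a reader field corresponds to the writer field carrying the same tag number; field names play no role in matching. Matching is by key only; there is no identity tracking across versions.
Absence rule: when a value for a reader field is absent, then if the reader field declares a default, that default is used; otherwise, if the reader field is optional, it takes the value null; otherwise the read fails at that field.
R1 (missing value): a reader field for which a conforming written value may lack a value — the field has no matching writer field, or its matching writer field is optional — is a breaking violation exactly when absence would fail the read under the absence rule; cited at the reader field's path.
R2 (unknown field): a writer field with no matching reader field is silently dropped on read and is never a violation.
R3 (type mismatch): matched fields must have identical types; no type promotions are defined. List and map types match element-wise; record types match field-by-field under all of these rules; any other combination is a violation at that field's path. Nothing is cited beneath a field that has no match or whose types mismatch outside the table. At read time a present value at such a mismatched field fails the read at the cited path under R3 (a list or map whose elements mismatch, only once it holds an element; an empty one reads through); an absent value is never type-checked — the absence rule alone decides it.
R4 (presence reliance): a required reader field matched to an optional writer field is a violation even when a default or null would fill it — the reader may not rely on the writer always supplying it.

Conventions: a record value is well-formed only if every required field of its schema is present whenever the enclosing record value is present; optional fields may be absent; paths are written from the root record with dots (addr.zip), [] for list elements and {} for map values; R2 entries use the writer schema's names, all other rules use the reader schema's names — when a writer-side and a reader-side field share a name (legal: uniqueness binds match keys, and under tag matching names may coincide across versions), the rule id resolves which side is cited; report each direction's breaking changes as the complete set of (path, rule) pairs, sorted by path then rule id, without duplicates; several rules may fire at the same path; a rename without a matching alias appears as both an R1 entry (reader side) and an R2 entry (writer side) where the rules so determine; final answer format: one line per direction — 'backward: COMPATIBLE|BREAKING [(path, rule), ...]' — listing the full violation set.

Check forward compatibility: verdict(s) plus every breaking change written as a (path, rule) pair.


each type pair in User: writer, then reader
forward pass over User, reader schema v1, writer schema v2:
  writer optional, int32 -> bytes: reader avatar maps from writer avatar
  weight: no writer-side match
  writer optional, int64 -> int64: reader id maps from writer id
  writer optional, string -> string: reader notes maps from writer notes
  writer optional, string -> string: reader phone maps from writer phone
  writer factor: unknown to reader
  writer zip: unknown to reader
  breaking: (avatar, R3)
  forward on User therefore BREAKING (1)
the rest of the User diff is inert for this question:
  added field zip to record User: required int64, tag 29 (in v2 it sits immediately before notes) -> its effect on User is confined to the backward direction, not asked
  removed field weight from record User (its key 1 joins the reserved list) -> no rule fires on it in User's dialect; the asked verdict holds
  added field factor to record User: required float32, tag 28, default 10.0 (in v2 it sits immediately before id) -> no rule fires on it in User's dialect; the asked verdict holds

forward: BREAKING [(avatar, R3)]


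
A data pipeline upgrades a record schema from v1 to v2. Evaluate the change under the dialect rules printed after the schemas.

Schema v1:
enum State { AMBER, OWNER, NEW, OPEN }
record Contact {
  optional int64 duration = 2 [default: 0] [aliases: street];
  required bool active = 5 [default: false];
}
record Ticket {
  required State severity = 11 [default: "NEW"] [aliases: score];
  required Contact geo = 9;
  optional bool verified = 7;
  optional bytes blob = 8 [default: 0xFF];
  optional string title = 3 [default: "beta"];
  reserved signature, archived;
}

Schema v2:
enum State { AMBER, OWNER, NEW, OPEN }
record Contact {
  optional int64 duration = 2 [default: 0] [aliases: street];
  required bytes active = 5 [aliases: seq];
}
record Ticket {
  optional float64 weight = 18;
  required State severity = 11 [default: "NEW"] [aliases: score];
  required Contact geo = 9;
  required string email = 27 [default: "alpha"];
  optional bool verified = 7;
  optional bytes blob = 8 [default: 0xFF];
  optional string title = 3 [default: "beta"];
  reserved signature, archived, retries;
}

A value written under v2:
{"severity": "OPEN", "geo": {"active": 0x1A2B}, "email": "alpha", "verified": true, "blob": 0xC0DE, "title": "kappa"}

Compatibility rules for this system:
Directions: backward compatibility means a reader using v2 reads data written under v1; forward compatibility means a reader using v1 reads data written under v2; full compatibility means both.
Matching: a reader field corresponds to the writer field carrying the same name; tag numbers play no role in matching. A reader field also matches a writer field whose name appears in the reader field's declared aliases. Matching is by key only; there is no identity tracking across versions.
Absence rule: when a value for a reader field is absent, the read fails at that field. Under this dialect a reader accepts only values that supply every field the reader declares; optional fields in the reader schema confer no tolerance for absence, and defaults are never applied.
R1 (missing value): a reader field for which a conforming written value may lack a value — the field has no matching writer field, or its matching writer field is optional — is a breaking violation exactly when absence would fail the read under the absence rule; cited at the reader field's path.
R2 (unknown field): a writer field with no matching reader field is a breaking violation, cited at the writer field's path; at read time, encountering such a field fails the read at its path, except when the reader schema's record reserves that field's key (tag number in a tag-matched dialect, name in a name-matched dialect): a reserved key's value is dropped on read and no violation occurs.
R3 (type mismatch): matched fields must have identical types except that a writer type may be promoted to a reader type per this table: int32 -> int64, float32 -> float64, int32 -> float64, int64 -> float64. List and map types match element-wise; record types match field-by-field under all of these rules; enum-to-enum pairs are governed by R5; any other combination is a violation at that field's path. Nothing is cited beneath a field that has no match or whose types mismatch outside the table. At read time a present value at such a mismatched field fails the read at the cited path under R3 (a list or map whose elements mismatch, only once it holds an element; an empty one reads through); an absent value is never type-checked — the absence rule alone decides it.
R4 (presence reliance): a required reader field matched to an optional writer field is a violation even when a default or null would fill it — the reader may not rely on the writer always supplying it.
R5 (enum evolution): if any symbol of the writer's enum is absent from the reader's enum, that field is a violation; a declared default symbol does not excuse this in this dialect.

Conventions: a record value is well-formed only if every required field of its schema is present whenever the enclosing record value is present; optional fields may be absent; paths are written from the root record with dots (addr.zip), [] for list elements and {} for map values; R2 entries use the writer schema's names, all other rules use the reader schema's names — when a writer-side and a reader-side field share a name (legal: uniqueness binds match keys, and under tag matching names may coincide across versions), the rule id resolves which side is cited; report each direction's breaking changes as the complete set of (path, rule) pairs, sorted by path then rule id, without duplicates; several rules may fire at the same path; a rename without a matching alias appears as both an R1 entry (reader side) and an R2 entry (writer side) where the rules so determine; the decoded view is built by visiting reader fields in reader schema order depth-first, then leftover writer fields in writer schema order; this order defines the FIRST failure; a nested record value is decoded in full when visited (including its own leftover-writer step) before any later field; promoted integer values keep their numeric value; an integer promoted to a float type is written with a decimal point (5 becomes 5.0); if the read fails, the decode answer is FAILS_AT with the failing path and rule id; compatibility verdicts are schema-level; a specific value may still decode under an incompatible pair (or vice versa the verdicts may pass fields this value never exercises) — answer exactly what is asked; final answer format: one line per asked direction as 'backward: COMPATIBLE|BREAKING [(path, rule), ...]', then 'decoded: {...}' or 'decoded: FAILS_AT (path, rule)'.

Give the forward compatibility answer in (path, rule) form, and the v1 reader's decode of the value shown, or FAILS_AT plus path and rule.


forward: BREAKING [(blob, R1), (email, R2), (geo.active, R3), (geo.duration, R1), (title, R1), (verified, R1), (weight, R2)]; decoded: FAILS_AT (geo.duration, R1)

in Ticket below, arrows point writer -> reader
forward for Ticket (reader v1, writer v2):
  severity: paired with writer severity (State -> State; writer required)
  geo: paired with writer geo (Contact -> Contact; writer required)
  verified: paired with writer verified (bool -> bool; writer optional)
  blob: paired with writer blob (bytes -> bytes; writer optional)
  title: paired with writer title (string -> string; writer optional)
  writer weight: unknown to reader
  writer email: unknown to reader
  geo.duration: paired with writer geo.duration (int64 -> int64; writer optional)
  geo.active: paired with writer geo.active (bytes -> bool; writer required)
  rule R1 violated at blob
  rule R2 violated at email
  rule R3 violated at geo.active
  rule R1 violated at geo.duration
  rule R1 violated at title
  rule R1 violated at verified
  rule R2 violated at weight
  => forward: BREAKING (7)
decode walk for Ticket under reader schema v1:
  severity := "OPEN"
  read fails at geo.duration under R1 (no fill)
  => FAILS_AT (geo.duration, R1)


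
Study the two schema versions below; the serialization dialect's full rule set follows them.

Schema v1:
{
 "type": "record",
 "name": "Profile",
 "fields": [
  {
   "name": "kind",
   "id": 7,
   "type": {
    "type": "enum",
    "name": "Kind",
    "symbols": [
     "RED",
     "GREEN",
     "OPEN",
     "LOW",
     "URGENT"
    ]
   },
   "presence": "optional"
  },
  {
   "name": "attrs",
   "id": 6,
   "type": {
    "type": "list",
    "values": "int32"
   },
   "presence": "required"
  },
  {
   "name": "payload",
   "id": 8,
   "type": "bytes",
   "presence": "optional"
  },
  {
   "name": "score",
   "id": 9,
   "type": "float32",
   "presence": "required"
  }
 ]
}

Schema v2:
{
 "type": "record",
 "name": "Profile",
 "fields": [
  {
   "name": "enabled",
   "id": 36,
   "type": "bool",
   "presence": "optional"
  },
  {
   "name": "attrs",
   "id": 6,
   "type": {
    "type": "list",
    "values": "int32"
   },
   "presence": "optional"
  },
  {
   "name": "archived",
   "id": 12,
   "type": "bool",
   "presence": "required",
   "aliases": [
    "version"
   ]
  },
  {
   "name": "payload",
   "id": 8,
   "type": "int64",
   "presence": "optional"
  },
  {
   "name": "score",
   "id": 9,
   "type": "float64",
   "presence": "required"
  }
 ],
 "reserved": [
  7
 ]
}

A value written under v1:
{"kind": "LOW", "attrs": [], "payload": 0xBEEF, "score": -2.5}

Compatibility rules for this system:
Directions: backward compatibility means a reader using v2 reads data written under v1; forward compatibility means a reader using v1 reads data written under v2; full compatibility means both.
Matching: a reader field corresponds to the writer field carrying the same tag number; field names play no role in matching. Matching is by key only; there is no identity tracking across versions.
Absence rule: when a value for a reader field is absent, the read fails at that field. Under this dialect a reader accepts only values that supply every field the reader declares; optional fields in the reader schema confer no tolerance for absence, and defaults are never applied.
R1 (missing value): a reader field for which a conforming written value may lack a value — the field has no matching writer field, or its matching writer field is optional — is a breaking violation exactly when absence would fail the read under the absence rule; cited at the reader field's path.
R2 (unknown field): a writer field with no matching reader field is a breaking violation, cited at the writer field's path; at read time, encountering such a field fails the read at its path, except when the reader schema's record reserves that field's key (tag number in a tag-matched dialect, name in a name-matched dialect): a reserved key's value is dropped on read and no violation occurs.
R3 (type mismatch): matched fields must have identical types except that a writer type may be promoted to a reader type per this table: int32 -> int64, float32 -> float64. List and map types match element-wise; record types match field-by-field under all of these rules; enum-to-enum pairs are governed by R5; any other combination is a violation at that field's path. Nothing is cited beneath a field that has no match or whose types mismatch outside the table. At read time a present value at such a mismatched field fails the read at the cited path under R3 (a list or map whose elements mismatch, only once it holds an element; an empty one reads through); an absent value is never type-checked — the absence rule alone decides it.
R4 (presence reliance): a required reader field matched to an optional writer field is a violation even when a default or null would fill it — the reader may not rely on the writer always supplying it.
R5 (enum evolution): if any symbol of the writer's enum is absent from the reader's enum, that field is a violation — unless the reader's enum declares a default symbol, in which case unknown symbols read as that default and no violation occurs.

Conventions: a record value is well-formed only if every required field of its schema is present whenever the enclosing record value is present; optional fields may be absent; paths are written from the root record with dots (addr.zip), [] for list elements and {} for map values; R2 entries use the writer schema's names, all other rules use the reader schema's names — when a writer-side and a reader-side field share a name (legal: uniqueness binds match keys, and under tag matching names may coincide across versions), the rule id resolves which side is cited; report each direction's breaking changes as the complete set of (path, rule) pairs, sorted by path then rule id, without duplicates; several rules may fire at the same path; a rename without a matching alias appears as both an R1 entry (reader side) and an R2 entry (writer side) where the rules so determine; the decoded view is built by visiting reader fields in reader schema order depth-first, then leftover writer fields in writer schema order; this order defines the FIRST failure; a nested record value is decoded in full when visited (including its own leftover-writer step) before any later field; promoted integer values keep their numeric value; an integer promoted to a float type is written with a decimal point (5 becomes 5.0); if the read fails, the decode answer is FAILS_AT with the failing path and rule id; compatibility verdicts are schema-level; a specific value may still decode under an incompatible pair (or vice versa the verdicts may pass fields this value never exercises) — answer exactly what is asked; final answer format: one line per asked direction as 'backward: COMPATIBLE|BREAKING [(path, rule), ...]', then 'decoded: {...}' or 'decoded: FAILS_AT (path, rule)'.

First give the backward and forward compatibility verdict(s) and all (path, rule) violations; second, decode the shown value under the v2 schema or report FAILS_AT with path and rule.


backward: BREAKING [(archived, R1), (enabled, R1), (payload, R1), (payload, R3)]; forward: BREAKING [(archived, R2), (attrs, R1), (attrs, R4), (enabled, R2), (kind, R1), (payload, R1), (payload, R3), (score, R3)]; decoded: FAILS_AT (enabled, R1)

the writer's type comes first in each Profile pair
backward pass over Profile, reader schema v2, writer schema v1:
  enabled: no writer match
  attrs: list<int32> -> list<int32>, writer required; from attrs
  archived: no writer match
  payload: bytes -> int64, writer optional; from payload
  score: float32 -> float64, writer required; from score
  writer kind: unknown to reader
  rule R1 violated at archived
  rule R1 violated at enabled
  rule R1 violated at payload
  rule R3 violated at payload
  => 4 violation(s): backward is BREAKING for Profile
forward pass over Profile, reader schema v1, writer schema v2:
  kind: no writer match
  attrs: list<int32> -> list<int32>, writer optional; from attrs
  payload: int64 -> bytes, writer optional; from payload
  score: float64 -> float32, writer required; from score
  writer enabled: unknown to reader
  writer archived: unknown to reader
  rule R2 violated at archived
  rule R1 violated at attrs
  rule R4 violated at attrs
  rule R2 violated at enabled
  rule R1 violated at kind
  rule R1 violated at payload
  rule R3 violated at payload
  rule R3 violated at score
  => 8 violation(s): forward is BREAKING for Profile
decode (reader v2):
  read fails at enabled under R1 (no fill)
  => FAILS_AT (enabled, R1)


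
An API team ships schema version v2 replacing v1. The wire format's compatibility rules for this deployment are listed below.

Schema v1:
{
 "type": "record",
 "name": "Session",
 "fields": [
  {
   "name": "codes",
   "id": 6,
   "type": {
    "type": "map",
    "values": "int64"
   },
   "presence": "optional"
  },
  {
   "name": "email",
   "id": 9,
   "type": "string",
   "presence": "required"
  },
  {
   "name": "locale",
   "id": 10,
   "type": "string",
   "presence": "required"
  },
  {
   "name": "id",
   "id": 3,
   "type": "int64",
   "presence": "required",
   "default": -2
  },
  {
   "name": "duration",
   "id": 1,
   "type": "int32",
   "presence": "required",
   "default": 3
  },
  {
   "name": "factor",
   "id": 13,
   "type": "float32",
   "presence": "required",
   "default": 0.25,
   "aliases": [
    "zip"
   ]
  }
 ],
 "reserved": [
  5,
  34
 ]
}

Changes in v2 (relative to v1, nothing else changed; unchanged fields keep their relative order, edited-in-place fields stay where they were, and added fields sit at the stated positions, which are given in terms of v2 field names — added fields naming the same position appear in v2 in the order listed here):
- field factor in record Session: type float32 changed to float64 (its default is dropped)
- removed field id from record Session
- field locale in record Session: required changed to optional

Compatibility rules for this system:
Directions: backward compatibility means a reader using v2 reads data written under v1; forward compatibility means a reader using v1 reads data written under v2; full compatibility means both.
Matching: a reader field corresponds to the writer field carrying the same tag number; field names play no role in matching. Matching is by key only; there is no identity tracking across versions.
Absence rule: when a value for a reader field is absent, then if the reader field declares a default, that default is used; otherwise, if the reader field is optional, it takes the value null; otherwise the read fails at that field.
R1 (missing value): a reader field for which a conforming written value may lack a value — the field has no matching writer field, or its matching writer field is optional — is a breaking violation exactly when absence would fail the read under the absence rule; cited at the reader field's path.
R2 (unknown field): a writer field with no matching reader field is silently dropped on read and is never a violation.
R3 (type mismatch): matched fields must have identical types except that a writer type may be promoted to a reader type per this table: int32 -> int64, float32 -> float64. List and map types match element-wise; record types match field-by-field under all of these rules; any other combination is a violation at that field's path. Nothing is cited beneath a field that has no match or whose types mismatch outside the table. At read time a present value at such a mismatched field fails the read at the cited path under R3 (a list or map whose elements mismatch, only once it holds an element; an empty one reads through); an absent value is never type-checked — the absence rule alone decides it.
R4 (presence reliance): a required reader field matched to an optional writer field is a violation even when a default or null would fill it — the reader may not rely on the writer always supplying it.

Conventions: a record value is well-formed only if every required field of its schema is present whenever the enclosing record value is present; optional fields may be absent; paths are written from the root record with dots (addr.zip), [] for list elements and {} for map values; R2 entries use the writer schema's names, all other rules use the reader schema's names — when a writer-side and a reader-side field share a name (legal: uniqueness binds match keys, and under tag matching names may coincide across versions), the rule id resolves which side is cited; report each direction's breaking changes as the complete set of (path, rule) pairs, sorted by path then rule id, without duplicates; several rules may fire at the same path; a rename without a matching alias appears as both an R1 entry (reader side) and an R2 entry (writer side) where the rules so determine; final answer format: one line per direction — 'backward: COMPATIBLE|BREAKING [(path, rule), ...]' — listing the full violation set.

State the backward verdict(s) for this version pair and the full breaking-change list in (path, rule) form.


backward: COMPATIBLE []

each type pair in Session: writer, then reader
backward for Session (reader v2, writer v1):
  codes: map<string, int64> -> map<string, int64>, writer optional; from codes
  email: string -> string, writer required; from email
  locale: string -> string, writer required; from locale
  duration: int32 -> int32, writer required; from duration
  factor: float32 -> float64, writer required; from factor
  id (writer side), unknown to reader
  => backward verdict for Session: COMPATIBLE, no violations
the other Session changes do not affect what is asked:
  field factor in record Session: type float32 changed to float64 (its default is dropped) -> matters only for Session's forward compatibility — outside the asked direction
  removed field id from record Session -> inert for the asked Session verdict: nothing fires
  field locale in record Session: required changed to optional -> matters only for Session's forward compatibility — outside the asked direction


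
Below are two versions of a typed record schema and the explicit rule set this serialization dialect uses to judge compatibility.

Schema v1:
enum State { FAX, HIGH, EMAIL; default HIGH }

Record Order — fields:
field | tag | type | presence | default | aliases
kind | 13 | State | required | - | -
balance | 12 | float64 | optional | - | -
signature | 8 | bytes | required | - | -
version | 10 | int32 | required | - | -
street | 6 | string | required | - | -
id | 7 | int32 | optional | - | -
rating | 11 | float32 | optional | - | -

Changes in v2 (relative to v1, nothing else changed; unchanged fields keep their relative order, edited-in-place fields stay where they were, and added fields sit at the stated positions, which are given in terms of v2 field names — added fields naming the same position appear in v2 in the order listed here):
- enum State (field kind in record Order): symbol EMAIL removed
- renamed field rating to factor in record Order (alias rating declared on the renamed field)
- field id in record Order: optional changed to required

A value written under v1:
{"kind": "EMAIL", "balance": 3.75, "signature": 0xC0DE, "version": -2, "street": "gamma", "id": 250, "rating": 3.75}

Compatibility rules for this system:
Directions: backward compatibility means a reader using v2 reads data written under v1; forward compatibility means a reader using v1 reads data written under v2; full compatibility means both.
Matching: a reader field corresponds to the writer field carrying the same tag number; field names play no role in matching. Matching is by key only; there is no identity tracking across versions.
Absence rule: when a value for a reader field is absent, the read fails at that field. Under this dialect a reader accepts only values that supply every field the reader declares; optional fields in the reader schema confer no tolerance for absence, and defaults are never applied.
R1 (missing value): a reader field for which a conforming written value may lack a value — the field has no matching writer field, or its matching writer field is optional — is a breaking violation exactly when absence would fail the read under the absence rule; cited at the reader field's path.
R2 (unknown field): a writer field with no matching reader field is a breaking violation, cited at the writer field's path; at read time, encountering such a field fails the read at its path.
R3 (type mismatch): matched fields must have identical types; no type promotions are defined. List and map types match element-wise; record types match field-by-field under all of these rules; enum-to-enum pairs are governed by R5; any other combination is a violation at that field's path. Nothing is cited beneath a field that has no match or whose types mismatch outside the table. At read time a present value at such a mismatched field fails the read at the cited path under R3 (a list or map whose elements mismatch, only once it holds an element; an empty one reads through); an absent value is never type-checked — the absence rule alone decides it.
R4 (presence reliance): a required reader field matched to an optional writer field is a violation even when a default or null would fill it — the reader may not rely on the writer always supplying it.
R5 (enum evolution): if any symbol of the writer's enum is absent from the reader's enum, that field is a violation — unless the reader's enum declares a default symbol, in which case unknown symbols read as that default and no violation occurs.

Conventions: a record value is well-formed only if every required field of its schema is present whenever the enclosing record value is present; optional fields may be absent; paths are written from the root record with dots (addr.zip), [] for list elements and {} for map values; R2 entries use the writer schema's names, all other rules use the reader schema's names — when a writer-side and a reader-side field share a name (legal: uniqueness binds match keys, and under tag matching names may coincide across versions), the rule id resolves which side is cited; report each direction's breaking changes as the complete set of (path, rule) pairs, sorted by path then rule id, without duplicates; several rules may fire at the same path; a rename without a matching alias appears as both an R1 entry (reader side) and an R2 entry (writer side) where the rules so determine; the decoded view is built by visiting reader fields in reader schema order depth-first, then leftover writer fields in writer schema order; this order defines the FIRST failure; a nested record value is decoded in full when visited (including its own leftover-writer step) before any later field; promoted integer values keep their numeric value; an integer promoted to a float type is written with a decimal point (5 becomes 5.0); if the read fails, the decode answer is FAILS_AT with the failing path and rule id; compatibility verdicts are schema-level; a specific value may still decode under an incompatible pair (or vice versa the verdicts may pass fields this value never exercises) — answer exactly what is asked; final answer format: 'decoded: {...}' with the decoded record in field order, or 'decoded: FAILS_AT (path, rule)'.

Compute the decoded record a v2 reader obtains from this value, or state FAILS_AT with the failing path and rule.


decoded: {"kind": "HIGH", "balance": 3.75, "signature": 0xC0DE, "version": -2, "street": "gamma", "id": 250, "factor": 3.75}

in Order below, arrows point writer -> reader
decoding the Order value with the v2 reader:
  kind := "HIGH" (symbol EMAIL -> reader default)
  balance := 3.75
  signature := 0xC0DE
  version := -2
  street := "gamma"
  id := 250
  factor := 3.75 (from writer rating)
  => decoded: {"kind": "HIGH", "balance": 3.75, "signature": 0xC0DE, "version": -2, "street": "gamma", "id": 250, "factor": 3.75}
the rest of the Order diff is inert for this question:
  field id in record Order: optional changed to required -> schema-level compatibility only; this Order value's decode is unchanged
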